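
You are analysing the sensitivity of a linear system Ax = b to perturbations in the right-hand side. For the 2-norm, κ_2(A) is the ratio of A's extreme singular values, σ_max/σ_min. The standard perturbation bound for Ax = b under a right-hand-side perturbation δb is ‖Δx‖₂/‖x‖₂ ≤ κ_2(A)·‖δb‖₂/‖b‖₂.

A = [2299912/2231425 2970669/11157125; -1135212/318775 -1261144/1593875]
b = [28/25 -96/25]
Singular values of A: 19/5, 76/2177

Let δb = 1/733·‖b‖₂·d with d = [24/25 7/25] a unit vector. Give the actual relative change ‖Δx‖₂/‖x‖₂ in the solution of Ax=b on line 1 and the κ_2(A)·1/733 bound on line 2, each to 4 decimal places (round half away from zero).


from the listed singular values, σ₁ = 19/5, σ_n = 76/2177
κ_2(A) = (19/5) / (76/2177) = 108.8500
perturbation bound = 108.8500·1/733 = 0.1485
solve Ax = b  →  x = [1.0270 0.2311]
‖b‖₂ = 4.0000 and ‖x‖₂ = 1.0526
re-solving with b+δb shifts x by Δx of norm 0.1563
realised ‖Δx‖/‖x‖ = 0.1485
realised/bound = 1 exactly: the bound is attained for this b and d

0.1485
0.1485


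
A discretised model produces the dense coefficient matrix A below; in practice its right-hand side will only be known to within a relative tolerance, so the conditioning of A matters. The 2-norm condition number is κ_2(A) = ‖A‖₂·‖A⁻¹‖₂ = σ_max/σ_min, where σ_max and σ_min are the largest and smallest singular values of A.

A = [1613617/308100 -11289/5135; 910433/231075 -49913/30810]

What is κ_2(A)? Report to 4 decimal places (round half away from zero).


284.4000

form AᵀA = [112910924197/2628709200 -784092263/43811820; -784092263/43811820 21782161/2920788] with trace 10193451469/202208400 and determinant 25411681/808833600
λ_max, λ_min = (10193451469/202208400 ± √103901314395501937561/40888237030560000)/2 = 5041/100, 5041/8088336
σ_max=√(5041/100)=(71/10), σ_min=√(5041/8088336)=(71/2844) → κ = 284.4000


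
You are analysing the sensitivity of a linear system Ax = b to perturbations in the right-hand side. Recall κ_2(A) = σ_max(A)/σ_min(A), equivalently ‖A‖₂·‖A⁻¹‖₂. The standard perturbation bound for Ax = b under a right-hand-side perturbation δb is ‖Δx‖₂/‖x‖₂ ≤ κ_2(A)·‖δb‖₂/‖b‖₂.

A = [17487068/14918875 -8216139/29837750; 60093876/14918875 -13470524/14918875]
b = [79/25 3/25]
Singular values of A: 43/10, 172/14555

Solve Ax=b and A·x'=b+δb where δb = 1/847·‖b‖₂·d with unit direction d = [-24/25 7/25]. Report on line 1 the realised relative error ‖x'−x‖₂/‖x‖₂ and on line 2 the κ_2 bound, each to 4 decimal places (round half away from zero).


largest singular value 43/10, smallest 172/14555
κ_2(A) = (43/10) / (172/14555) = 363.8750
bound on ‖Δx‖/‖x‖: κ·ε = 363.8750·1/847 = 0.4296
solve Ax = b  →  x = [-55.4999 -247.7255]
2-norm of b is 3.1623; of x, 253.8664
δb = ε·‖b‖·d = [-0.0036 0.0010]; solving A·Δx = δb gives ‖Δx‖ = 0.3159
dividing the unrounded norms, ‖Δx‖/‖x‖ = 0.0012
tightness: 0.0012 against a bound of 0.4296 (unrounded ratio ≈ 0.0029)

0.0012
0.4296


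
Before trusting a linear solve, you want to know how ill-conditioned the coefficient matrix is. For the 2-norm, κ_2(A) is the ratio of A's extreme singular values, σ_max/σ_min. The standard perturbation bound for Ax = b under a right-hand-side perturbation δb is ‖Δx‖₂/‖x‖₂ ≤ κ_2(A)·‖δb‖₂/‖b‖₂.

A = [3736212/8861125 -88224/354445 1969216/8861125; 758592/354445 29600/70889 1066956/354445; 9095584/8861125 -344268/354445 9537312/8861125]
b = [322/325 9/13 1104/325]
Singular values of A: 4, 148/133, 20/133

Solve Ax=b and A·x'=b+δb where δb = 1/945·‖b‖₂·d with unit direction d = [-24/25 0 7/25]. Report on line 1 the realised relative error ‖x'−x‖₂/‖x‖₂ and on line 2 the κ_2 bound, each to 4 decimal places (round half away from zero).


0.0093
0.0281

σ_max = 4, σ_min = 20/133
κ = σ_max/σ_min = 4/(20/133) = 26.6000
worst-case relative error ≤ 26.6000 × 1/945 = 0.0281
solve Ax = b  →  x = [0.7734 -2.6302 0.0449]
2-norm of b is 3.6056; of x, 2.7419
Δx = A⁻¹·δb where δb = 1/945·3.6056·d; ‖Δx‖ = 0.0254
relative error = 0.0093
realised/bound (from unrounded values) ≈ 0.3287


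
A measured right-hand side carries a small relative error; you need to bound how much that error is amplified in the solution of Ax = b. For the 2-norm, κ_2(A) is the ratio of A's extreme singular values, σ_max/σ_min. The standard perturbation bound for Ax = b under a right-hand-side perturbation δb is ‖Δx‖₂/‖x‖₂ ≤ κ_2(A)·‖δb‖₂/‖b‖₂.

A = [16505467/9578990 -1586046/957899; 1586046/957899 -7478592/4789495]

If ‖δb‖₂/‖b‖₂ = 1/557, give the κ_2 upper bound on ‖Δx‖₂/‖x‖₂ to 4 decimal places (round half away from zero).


AᵀA = [623049503329/109104696100 -29667783453/5455234805; -29667783453/5455234805 141281672004/27276174025]; tr = 282562709/25946420, det = 2108304/810825625
solving λ² − 282562709/25946420·λ + 2108304/810825625 = 0 gives λ = 1089/100, 7744/32433025
κ_2(A) = √(λ_max/λ_min) = √((1089/100) / (7744/32433025)) = 213.5625
perturbation bound = 213.5625·1/557 = 0.3834

0.3834


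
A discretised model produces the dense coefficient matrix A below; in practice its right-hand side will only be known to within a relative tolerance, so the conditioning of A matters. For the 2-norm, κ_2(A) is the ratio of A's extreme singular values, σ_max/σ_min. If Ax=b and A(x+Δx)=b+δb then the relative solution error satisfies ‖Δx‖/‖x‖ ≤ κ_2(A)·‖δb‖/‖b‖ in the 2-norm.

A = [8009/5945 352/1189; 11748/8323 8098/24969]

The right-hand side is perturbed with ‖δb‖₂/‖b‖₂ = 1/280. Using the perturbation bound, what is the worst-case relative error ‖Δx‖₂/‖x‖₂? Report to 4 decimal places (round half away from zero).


0.7500

M = AᵀA = [7840009/2059225 352792/411845; 352792/411845 142948/741321]. tr(M)=44101/11025, det(M)=4/11025
eigenvalues of AᵀA: λ = (tr ± √(tr²−4·det))/2 = 4, 1/11025
so κ_2 = √(4 / (1/11025)) = 210.0000
κ_2(A)·‖δb‖/‖b‖ = 0.7500


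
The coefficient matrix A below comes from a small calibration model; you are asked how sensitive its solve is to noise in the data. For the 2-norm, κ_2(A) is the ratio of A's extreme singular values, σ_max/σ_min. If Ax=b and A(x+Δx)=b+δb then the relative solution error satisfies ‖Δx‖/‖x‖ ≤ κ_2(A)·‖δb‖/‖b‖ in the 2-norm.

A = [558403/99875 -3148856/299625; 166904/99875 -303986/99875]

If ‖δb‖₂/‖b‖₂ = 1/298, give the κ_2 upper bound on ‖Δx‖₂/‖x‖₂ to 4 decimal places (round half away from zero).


AᵀA = [543473369/15960025 -611372824/9576015; -611372824/9576015 17195138404/143640225]; tr = 3056941/19881, det = 3694084/12425625
char-poly roots: 3844/25 and 961/497025
so κ_2 = √((3844/25) / (961/497025)) = 282.0000
worst-case relative error ≤ 282.0000 × 1/298 = 0.9463

0.9463


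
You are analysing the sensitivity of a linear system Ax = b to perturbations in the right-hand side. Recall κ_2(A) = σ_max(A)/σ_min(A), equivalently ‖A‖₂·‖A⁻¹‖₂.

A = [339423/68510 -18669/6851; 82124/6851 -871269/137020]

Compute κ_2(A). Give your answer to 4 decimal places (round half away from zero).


186.0000

form AᵀA = [274849673/1633700 -2931621/32674; -2931621/32674 312747057/6534800] with trace 83067397/384400 and determinant 51883209/38440000
λ_max, λ_min = (83067397/384400 ± √275975787525361/5910534400)/2 = 21609/100, 2401/384400
so κ_2 = √((21609/100) / (2401/384400)) = 186.0000


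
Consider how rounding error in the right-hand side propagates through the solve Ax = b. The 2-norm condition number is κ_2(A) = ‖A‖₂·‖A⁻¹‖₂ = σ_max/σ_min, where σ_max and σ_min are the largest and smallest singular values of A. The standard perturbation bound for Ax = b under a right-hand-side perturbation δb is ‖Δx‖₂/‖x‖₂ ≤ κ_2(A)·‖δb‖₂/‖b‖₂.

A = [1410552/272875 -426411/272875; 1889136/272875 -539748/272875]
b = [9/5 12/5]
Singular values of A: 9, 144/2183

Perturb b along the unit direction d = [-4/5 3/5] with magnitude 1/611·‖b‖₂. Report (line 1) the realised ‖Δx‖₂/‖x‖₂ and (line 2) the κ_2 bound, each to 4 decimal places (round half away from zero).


σ_max = 9, σ_min = 144/2183
κ_2(A) = 9 / (144/2183) = 136.4375
perturbation bound = 136.4375·1/611 = 0.2233
solve Ax = b  →  x = [0.3200 -0.0933]
‖b‖₂ = 3.0000 and ‖x‖₂ = 0.3333
Δx = A⁻¹·δb where δb = 1/611·3.0000·d; ‖Δx‖ = 0.0744
realised ‖Δx‖/‖x‖ = 0.2233
realised/bound = 1 exactly: the bound is attained for this b and d

0.2233
0.2233


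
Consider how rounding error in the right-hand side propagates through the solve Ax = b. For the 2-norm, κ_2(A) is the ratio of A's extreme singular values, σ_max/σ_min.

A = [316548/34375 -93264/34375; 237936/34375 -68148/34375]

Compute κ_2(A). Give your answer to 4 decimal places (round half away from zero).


275.0000

AᵀA = [6272647056/47265625 -1829495808/47265625; -1829495808/47265625 533692944/47265625]; tr = 10890144/75625, det = 20736/75625
eigenvalues of AᵀA: λ = (tr ± √(tr²−4·det))/2 = 144, 144/75625
κ = σ_max/σ_min = 12/(12/275) = 275.0000


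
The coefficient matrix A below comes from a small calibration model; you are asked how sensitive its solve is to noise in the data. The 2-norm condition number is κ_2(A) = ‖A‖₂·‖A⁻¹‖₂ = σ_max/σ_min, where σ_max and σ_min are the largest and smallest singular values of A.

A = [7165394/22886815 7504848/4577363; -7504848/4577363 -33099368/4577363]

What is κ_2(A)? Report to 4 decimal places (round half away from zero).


AᵀA = [868180522756/311603986225 770852957472/62320797245; 770852957472/62320797245 685241466688/12464159449]; tr = 10707446276/185368225, det = 33362176/185368225
char-poly roots: 1444/25 and 23104/7414729
so κ_2 = √((1444/25) / (23104/7414729)) = 136.1500

136.1500


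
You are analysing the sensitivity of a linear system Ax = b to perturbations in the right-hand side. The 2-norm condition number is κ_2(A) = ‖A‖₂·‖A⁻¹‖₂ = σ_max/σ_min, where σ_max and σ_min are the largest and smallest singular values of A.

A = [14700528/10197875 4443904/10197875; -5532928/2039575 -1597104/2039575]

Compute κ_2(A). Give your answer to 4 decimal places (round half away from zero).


191.9600

AᵀA = [3395978649856/359850015625 990464606208/359850015625; 990464606208/359850015625 288985510144/359850015625]; tr = 5895942656/575760025, det = 65536/23030401
solving λ² − 5895942656/575760025·λ + 65536/23030401 = 0 gives λ = 256/25, 6400/23030401
κ_2(A) = √(λ_max/λ_min) = √((256/25) / (6400/23030401)) = 191.9600


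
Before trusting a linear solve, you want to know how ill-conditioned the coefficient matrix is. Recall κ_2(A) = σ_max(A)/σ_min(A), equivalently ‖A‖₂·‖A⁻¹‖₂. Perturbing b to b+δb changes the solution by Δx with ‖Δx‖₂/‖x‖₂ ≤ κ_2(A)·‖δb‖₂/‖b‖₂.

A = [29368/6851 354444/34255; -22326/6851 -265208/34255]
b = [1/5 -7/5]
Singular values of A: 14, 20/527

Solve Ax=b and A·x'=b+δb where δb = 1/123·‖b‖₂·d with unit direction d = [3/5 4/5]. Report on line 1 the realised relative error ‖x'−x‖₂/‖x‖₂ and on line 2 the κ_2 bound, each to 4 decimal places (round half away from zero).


σ_max = 14, σ_min = 20/527
κ = σ_max/σ_min = 14/(20/527) = 368.9000
κ_2(A)·‖δb‖/‖b‖ = 2.9992
solve Ax = b  →  x = [24.3505 -10.0687]
‖b‖₂ = 1.4142 and ‖x‖₂ = 26.3501
with δb = [0.0069 0.0092], A·Δx = δb → ‖Δx‖ = 0.3030
dividing the unrounded norms, ‖Δx‖/‖x‖ = 0.0115
so the bound overstates the realised error by a factor of ≈ 260.8526 (computed from the unrounded values)

0.0115
2.9992


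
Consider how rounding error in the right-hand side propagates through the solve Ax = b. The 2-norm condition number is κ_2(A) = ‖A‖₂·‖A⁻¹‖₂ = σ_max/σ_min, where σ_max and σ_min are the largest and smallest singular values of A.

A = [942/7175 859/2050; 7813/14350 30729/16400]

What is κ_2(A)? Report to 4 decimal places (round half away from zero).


AᵀA = [1537/4900 6021/5600; 6021/5600 23593/6400]; tr = 50177/12544, det = 1/3136
eigenvalues of AᵀA: λ = (tr ± √(tr²−4·det))/2 = 4, 1/12544
so κ_2 = √(4 / (1/12544)) = 224.0000

224.0000


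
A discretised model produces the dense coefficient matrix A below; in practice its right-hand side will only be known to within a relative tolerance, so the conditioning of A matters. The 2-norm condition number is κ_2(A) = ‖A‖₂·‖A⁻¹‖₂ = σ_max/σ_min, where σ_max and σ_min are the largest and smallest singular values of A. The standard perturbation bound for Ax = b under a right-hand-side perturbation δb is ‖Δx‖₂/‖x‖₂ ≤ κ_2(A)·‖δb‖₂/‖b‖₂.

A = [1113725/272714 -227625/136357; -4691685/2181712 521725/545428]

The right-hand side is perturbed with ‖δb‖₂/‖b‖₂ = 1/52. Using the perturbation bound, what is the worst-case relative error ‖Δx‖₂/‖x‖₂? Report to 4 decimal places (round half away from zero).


1.5188

form AᵀA = [26988672925/1266932992 -2810791125/316733248; -2810791125/316733248 293108125/79183312] with trace 2436800225/97456384 and determinant 9765625/97456384
solving λ² − 2436800225/97456384·λ + 9765625/97456384 = 0 gives λ = 25, 390625/97456384
σ_max=√25=5, σ_min=√(390625/97456384)=(625/9872) → κ = 78.9760
perturbation bound = 78.9760·1/52 = 1.5188


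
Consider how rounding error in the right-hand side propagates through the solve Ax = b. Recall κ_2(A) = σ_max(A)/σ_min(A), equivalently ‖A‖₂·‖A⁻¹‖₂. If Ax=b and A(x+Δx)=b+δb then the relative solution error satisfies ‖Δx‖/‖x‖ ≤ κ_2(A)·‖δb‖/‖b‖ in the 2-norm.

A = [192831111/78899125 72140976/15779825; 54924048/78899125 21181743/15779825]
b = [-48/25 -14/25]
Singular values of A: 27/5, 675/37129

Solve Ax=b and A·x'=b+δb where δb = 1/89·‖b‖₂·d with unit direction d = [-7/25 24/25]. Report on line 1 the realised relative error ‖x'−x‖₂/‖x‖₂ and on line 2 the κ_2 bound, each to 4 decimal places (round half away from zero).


from the listed singular values, σ₁ = 27/5, σ_n = 675/37129
condition number: (27/5) ÷ (675/37129) = 297.0320
κ_2(A)·‖δb‖/‖b‖ = 3.3374
solve Ax = b  →  x = [-0.1743 -0.3268]
‖b‖₂ = 2.0000 and ‖x‖₂ = 0.3704
Δx = A⁻¹·δb where δb = 1/89·2.0000·d; ‖Δx‖ = 1.2361
dividing the unrounded norms, ‖Δx‖/‖x‖ = 3.3374
so the bound is sharp here: realised error equals the bound

3.3374
3.3374


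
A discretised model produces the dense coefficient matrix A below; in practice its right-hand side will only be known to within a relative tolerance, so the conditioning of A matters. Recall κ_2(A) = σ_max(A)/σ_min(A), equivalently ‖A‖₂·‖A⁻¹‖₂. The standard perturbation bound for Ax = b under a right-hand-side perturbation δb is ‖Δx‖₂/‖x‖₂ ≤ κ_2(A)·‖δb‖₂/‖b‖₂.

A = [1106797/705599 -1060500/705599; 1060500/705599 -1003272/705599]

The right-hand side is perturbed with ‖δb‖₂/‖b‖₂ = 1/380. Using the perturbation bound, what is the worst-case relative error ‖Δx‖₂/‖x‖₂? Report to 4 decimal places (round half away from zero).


form AᵀA = [2793888049/591997561 -2660794500/591997561; -2660794500/591997561 2534143824/591997561] with trace 6335353/703921 and determinant 576/703921
solving λ² − 6335353/703921·λ + 576/703921 = 0 gives λ = 9, 64/703921
κ = σ_max/σ_min = 3/(8/839) = 314.6250
bound on ‖Δx‖/‖x‖: κ·ε = 314.6250·1/380 = 0.8280

0.8280


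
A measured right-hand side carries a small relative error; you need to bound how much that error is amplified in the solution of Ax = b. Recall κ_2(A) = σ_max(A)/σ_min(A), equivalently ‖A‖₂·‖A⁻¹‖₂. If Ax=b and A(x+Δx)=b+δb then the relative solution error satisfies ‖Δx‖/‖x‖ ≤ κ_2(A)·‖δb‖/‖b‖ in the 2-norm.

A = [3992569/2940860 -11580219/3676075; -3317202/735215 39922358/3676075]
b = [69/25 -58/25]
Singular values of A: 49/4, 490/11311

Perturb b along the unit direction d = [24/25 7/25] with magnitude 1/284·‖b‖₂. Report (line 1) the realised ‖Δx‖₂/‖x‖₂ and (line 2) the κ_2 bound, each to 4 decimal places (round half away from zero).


from the listed singular values, σ₁ = 49/4, σ_n = 490/11311
condition number: (49/4) ÷ (490/11311) = 282.7750
perturbation bound = 282.7750·1/284 = 0.9957
solve Ax = b  →  x = [42.7102 17.5306]
‖b‖₂ = 3.6056 and ‖x‖₂ = 46.1680
δb = ε·‖b‖·d = [0.0122 0.0036]; solving A·Δx = δb gives ‖Δx‖ = 0.2931
dividing the unrounded norms, ‖Δx‖/‖x‖ = 0.0063
tightness: 0.0063 against a bound of 0.9957 (unrounded ratio ≈ 0.0064)

0.0063
0.9957


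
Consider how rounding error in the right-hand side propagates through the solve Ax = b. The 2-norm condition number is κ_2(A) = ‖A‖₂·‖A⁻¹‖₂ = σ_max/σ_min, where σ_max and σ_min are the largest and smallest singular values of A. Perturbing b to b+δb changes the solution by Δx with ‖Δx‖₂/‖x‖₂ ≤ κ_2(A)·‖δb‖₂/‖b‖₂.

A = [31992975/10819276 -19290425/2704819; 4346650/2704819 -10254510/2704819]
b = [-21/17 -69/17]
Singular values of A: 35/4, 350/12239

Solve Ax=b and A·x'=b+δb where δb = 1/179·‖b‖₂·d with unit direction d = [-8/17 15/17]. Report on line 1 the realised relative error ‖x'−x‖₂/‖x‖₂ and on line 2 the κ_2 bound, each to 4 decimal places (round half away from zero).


0.0079
1.7094

σ_max = 35/4, σ_min = 350/12239
κ_2(A) = (35/4) / (350/12239) = 305.9750
perturbation bound = 305.9750·1/179 = 1.7094
solve Ax = b  →  x = [-96.9679 -40.0319]
2-norm of b is 4.2426; of x, 104.9063
Δx = A⁻¹·δb where δb = 1/179·4.2426·d; ‖Δx‖ = 0.8288
dividing the unrounded norms, ‖Δx‖/‖x‖ = 0.0079
so the bound overstates the realised error by a factor of ≈ 216.3582 (computed from the unrounded values)


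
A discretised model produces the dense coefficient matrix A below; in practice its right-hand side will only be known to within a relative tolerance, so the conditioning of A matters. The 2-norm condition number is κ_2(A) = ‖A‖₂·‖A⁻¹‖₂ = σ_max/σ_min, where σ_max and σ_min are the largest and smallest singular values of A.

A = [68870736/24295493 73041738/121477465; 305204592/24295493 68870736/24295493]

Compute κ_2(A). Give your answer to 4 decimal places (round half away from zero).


form AᵀA = [58234991823360/351142760329 65513838585888/1755713801645; 65513838585888/1755713801645 73714784306724/8778569008225] with trace 909928364004/5222230225 and determinant 1214383104/5222230225
λ_max, λ_min = (909928364004/5222230225 ± √827944260466394170438416/27271688522903550625)/2 = 4356/25, 278784/208889209
σ_max=√(4356/25)=(66/5), σ_min=√(278784/208889209)=(528/14453) → κ = 361.3250

361.3250


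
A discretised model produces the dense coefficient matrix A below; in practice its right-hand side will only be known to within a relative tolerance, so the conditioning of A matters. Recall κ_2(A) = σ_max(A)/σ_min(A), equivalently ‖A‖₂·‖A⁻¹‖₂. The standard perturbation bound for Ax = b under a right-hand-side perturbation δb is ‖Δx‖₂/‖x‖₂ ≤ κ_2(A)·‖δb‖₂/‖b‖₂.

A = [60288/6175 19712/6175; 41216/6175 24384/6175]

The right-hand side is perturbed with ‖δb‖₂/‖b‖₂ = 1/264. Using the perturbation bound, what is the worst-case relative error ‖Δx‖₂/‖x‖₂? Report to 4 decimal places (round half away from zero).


AᵀA = [213336064/1525225 17547264/305045; 17547264/305045 39325696/1525225]; tr = 299008/1805, det = 67108864/225625
char-poly roots: 4096/25 and 16384/9025
κ_2(A) = √(λ_max/λ_min) = √((4096/25) / (16384/9025)) = 9.5000
κ_2(A)·‖δb‖/‖b‖ = 0.0360

0.0360


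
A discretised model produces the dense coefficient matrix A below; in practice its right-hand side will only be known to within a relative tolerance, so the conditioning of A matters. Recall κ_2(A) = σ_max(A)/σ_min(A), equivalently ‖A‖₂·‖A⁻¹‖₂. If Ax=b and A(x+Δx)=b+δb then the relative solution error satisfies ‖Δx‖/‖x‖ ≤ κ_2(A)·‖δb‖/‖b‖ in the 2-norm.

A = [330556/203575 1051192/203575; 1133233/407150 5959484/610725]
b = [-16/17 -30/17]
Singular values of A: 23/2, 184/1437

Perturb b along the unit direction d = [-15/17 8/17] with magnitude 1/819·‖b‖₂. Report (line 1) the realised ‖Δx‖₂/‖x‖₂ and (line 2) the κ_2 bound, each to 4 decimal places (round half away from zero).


0.1097
0.1097

largest singular value 23/2, smallest 184/1437
κ_2(A) = (23/2) / (184/1437) = 89.8125
worst-case relative error ≤ 89.8125 × 1/819 = 0.1097
solve Ax = b  →  x = [-0.0487 -0.1670]
2-norm of b is 2.0000; of x, 0.1739
with δb = [-0.0022 0.0011], A·Δx = δb → ‖Δx‖ = 0.0191
dividing the unrounded norms, ‖Δx‖/‖x‖ = 0.1097
tightness: 0.1097 against a bound of 0.1097; the bound is attained (ratio 1)


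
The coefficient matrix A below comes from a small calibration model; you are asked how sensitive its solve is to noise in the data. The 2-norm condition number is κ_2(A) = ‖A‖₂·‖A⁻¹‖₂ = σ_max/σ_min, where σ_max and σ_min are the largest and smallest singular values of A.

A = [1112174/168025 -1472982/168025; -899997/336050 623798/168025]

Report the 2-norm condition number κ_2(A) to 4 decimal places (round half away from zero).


M = AᵀA = [34069340977/668222500 -11354558859/167055625; -11354558859/167055625 15140827912/167055625]. tr(M)=757061221/5345780, det(M)=200533921/167055625
solving λ² − 757061221/5345780·λ + 200533921/167055625 = 0 gives λ = 14161/100, 56644/6682225
κ_2(A) = √(λ_max/λ_min) = √((14161/100) / (56644/6682225)) = 129.2500

129.2500


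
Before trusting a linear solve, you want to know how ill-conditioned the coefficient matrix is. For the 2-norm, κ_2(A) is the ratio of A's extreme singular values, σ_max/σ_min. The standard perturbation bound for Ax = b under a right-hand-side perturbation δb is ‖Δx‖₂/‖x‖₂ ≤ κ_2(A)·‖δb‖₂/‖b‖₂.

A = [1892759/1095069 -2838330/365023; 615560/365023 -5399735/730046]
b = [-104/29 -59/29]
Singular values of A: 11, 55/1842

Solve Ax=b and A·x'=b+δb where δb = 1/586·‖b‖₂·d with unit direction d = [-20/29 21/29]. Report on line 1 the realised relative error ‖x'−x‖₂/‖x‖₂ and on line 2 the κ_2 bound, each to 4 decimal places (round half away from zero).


0.0070
0.6287

from the listed singular values, σ₁ = 11, σ_n = 55/1842
condition number: 11 ÷ (55/1842) = 368.4000
perturbation bound = 368.4000·1/586 = 0.6287
solve Ax = b  →  x = [32.5942 7.7064]
‖b‖₂ = 4.1231 and ‖x‖₂ = 33.4929
re-solving with b+δb shifts x by Δx of norm 0.2356
realised ‖Δx‖/‖x‖ = 0.0070
tightness: 0.0070 against a bound of 0.6287 (unrounded ratio ≈ 0.0112)


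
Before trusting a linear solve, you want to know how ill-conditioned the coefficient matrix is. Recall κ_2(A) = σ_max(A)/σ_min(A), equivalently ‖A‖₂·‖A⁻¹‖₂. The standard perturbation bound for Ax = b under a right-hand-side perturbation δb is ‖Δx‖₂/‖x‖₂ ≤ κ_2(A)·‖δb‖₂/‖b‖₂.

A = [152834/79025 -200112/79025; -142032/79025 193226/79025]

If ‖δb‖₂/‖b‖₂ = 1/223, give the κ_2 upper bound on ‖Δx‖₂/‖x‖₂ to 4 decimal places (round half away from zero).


0.4888

form AᵀA = [10352276/1485125 -13799808/1485125; -13799808/1485125 18402164/1485125] with trace 5750888/297025 and determinant 234256/7425625
λ_max, λ_min = (5750888/297025 ± √1322463200256/3528954025)/2 = 484/25, 484/297025
κ = σ_max/σ_min = (22/5)/(22/545) = 109.0000
κ_2(A)·‖δb‖/‖b‖ = 0.4888


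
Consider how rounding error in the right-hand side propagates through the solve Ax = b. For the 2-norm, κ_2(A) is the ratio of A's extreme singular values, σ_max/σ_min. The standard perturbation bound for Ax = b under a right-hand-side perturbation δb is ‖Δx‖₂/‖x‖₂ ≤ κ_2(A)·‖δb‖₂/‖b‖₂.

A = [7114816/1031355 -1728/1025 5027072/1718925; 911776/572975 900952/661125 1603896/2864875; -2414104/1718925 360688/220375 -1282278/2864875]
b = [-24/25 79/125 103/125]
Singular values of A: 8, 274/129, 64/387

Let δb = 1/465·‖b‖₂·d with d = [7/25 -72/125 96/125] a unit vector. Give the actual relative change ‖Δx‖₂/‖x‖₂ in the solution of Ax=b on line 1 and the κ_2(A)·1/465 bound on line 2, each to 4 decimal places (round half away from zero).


σ_max = 8, σ_min = 64/387
κ = σ_max/σ_min = 8/(64/387) = 48.3750
κ_2(A)·‖δb‖/‖b‖ = 0.1040
solve Ax = b  →  x = [-0.0172 0.4868 -0.0072]
‖b‖₂ = 1.4142 and ‖x‖₂ = 0.4871
Δx = A⁻¹·δb where δb = 1/465·1.4142·d; ‖Δx‖ = 0.0184
relative error = 0.0378
so the bound overstates the realised error by a factor of ≈ 2.7555 (computed from the unrounded values)

0.0378
0.1040


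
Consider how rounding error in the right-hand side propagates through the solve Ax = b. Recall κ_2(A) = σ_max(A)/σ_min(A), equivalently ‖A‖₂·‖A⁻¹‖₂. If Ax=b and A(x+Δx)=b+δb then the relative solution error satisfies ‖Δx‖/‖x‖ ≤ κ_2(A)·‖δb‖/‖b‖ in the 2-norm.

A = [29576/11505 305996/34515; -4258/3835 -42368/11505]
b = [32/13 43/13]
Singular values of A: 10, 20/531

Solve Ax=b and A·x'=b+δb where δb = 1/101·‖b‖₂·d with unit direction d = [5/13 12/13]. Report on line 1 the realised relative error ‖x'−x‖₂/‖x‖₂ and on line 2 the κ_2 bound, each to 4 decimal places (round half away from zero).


0.0102
2.6287

largest singular value 10, smallest 20/531
κ_2(A) = 10 / (20/531) = 265.5000
perturbation bound = 265.5000·1/101 = 2.6287
solve Ax = b  →  x = [-101.9240 29.8320]
‖b‖ = 4.1231, ‖x‖ = 106.2000
Δx = A⁻¹·δb where δb = 1/101·4.1231·d; ‖Δx‖ = 1.0838
relative error = 0.0102
tightness: 0.0102 against a bound of 2.6287 (unrounded ratio ≈ 0.0039)


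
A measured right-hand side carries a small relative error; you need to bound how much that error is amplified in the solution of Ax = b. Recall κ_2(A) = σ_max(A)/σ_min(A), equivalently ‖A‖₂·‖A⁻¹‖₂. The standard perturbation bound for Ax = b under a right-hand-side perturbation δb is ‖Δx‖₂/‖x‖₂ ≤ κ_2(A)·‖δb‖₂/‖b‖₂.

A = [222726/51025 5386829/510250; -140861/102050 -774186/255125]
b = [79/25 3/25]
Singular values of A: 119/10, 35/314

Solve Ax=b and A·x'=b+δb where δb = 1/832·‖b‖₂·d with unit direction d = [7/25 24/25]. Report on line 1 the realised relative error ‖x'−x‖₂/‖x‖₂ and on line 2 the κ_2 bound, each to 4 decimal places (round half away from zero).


0.0038
0.1283

largest singular value 119/10, smallest 35/314
condition number: (119/10) ÷ (35/314) = 106.7600
perturbation bound = 106.7600·1/832 = 0.1283
solve Ax = b  →  x = [-8.1844 3.6833]
2-norm of b is 3.1623; of x, 8.9750
re-solving with b+δb shifts x by Δx of norm 0.0341
relative error = 0.0038
so the bound overstates the realised error by a factor of ≈ 33.7738 (computed from the unrounded values)


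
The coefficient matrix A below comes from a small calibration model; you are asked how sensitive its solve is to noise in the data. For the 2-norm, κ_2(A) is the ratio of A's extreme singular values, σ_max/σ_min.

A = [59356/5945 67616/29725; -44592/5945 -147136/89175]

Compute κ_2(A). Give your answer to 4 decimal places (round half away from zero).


form AᵀA = [220463248/1413721 248017792/7068605; 248017792/7068605 2511852544/318087225] with trace 31003024/189225 and determinant 65536/189225
solving λ² − 31003024/189225·λ + 65536/189225 = 0 gives λ = 4096/25, 16/7569
so κ_2 = √((4096/25) / (16/7569)) = 278.4000

278.4000


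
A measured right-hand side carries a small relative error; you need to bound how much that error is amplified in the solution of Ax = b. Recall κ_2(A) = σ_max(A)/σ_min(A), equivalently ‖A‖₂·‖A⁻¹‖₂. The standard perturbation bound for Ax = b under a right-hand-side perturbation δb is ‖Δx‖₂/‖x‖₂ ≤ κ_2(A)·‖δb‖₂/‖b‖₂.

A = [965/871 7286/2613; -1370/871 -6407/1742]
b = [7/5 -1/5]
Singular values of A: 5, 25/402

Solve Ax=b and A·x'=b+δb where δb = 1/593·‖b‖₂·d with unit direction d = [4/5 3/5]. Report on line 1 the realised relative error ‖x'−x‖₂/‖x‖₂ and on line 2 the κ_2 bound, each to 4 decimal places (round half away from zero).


from the listed singular values, σ₁ = 5, σ_n = 25/402
κ_2(A) = 5 / (25/402) = 80.4000
κ_2(A)·‖δb‖/‖b‖ = 0.1356
solve Ax = b  →  x = [-14.7662 6.3692]
‖b‖ = 1.4142, ‖x‖ = 16.0812
re-solving with b+δb shifts x by Δx of norm 0.0383
relative error = 0.0024
tightness: 0.0024 against a bound of 0.1356 (unrounded ratio ≈ 0.0176)

0.0024
0.1356


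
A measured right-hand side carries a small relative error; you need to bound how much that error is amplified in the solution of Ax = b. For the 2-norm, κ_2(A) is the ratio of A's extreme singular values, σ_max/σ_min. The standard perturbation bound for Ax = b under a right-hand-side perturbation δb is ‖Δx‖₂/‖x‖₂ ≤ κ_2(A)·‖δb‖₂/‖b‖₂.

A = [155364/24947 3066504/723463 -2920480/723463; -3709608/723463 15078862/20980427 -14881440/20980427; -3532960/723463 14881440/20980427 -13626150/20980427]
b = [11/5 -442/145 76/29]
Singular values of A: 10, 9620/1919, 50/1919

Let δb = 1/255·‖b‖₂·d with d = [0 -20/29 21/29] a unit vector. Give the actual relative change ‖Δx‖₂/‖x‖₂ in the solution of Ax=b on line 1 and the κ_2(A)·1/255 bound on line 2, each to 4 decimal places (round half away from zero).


from the listed singular values, σ₁ = 10, σ_n = 50/1919
κ_2(A) = 10 / (50/1919) = 383.8000
κ_2(A)·‖δb‖/‖b‖ = 1.5051
solve Ax = b  →  x = [0.1079 106.0649 110.9896]
2-norm of b is 4.5826; of x, 153.5203
δb = ε·‖b‖·d = [0.0000 -0.0124 0.0130]; solving A·Δx = δb gives ‖Δx‖ = 0.6897
dividing the unrounded norms, ‖Δx‖/‖x‖ = 0.0045
tightness: 0.0045 against a bound of 1.5051 (unrounded ratio ≈ 0.0030)

0.0045
1.5051


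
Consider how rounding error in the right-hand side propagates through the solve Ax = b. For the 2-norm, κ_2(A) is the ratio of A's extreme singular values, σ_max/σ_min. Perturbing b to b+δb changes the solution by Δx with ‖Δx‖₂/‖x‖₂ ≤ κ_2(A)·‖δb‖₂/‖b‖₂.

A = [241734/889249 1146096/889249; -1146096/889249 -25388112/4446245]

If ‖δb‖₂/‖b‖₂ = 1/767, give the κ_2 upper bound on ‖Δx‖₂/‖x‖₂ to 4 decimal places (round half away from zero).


0.4311

form AᵀA = [816163812/470412721 18133530912/2352063605; 18133530912/2352063605 402971226624/11760318025] with trace 251859204/6996025 and determinant 82944/6996025
λ_max, λ_min = (251859204/6996025 ± √63430737526323216/48944365800625)/2 = 36, 2304/6996025
σ_max=√36=6, σ_min=√(2304/6996025)=(48/2645) → κ = 330.6250
κ_2(A)·‖δb‖/‖b‖ = 0.4311


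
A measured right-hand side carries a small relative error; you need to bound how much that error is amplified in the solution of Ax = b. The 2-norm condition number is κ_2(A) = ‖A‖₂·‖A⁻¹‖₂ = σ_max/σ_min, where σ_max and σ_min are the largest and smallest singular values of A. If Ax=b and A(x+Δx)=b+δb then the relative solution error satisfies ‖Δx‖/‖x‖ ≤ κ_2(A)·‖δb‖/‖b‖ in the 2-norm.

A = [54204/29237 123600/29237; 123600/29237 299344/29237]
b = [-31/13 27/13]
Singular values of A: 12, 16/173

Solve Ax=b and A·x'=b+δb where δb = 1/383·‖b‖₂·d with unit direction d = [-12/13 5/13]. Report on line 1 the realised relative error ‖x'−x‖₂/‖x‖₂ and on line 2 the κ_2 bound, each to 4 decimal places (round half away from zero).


0.0028
0.3388

σ_max = 12, σ_min = 16/173
κ_2(A) = 12 / (16/173) = 129.7500
worst-case relative error ≤ 129.7500 × 1/383 = 0.3388
solve Ax = b  →  x = [-29.9103 12.5529]
2-norm of b is 3.1623; of x, 32.4376
δb = ε·‖b‖·d = [-0.0076 0.0032]; solving A·Δx = δb gives ‖Δx‖ = 0.0893
realised ‖Δx‖/‖x‖ = 0.0028
so the bound overstates the realised error by a factor of ≈ 123.0921 (computed from the unrounded values)


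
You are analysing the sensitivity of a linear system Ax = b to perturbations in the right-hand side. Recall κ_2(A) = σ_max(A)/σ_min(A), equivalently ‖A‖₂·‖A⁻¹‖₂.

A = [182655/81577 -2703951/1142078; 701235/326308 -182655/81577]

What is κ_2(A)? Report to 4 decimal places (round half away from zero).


form AᵀA = [42049125/4365776 -77263065/7640108; -77263065/7640108 567898209/53480756] with trace 149379309/7376656 and determinant 164025/29506624
char-poly roots: 81/4 and 2025/7376656
κ_2(A) = √(λ_max/λ_min) = √((81/4) / (2025/7376656)) = 271.6000

271.6000


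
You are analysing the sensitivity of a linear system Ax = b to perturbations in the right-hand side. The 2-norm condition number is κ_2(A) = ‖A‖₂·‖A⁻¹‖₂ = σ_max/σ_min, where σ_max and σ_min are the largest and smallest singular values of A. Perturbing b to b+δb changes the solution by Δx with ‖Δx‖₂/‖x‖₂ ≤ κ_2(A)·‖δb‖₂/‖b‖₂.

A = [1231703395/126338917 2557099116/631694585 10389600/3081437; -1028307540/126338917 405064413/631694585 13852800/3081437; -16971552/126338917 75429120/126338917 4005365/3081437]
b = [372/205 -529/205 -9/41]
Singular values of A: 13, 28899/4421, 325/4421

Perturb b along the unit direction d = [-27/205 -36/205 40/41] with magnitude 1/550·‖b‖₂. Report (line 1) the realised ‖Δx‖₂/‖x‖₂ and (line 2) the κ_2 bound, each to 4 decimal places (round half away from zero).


0.2825
0.3215

σ_max = 13, σ_min = 325/4421
κ_2(A) = 13 / (325/4421) = 176.8400
worst-case relative error ≤ 176.8400 × 1/550 = 0.3215
solve Ax = b  →  x = [0.2409 -0.0196 -0.1350]
‖b‖₂ = 3.1623 and ‖x‖₂ = 0.2769
re-solving with b+δb shifts x by Δx of norm 0.0782
realised ‖Δx‖/‖x‖ = 0.2825
tightness: 0.2825 against a bound of 0.3215 (unrounded ratio ≈ 0.8786)


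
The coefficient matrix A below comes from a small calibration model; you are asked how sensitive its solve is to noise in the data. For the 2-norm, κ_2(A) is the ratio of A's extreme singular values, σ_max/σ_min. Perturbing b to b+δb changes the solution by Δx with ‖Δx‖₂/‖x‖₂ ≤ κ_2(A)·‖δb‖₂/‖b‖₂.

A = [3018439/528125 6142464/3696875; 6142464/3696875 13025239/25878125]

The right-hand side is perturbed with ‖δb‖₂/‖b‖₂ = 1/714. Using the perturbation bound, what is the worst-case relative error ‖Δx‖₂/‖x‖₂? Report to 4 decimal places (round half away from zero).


AᵀA = [774668143729/21867015625 1581598485504/153069109375; 1581598485504/153069109375 3229472298529/1071483765625]; tr = 65901138146/1714374025, det = 923521/68574961
char-poly roots: 961/25 and 24025/68574961
κ = σ_max/σ_min = (31/5)/(155/8281) = 331.2400
bound on ‖Δx‖/‖x‖: κ·ε = 331.2400·1/714 = 0.4639

0.4639


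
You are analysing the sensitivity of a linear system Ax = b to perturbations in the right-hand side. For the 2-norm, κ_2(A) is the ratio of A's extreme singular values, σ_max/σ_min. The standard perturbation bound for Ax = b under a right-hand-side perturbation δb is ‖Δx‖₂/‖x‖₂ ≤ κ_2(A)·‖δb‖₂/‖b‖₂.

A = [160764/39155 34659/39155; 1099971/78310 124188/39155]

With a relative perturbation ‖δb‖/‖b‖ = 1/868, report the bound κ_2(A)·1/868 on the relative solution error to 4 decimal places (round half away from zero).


0.4401

M = AᵀA = [52532658225/245298244 2954940750/61324561; 2954940750/61324561 664956225/61324561]. tr(M)=32833125/145924, det(M)=50625/145924
eigenvalues of AᵀA: λ = (tr ± √(tr²−4·det))/2 = 225, 225/145924
κ_2(A) = √(λ_max/λ_min) = √(225 / (225/145924)) = 382.0000
bound on ‖Δx‖/‖x‖: κ·ε = 382.0000·1/868 = 0.4401


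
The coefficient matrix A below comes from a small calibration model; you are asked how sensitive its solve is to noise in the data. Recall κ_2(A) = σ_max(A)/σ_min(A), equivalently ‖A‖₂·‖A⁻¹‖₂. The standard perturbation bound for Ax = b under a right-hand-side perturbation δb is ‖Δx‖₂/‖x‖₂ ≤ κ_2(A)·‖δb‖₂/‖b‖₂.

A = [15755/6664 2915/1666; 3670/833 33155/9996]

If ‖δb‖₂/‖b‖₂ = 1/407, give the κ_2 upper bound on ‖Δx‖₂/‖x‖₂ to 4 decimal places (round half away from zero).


form AᵀA = [3841625/153664 2160875/115248; 2160875/115248 4862125/345744] with trace 54023125/1382976 and determinant 390625/22127616
char-poly roots: 625/16 and 625/1382976
κ_2(A) = √(λ_max/λ_min) = √((625/16) / (625/1382976)) = 294.0000
worst-case relative error ≤ 294.0000 × 1/407 = 0.7224

0.7224


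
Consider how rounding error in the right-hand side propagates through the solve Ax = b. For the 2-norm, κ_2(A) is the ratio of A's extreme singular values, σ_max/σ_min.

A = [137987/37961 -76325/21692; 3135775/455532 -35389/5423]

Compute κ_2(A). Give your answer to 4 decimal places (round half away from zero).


231.0000

form AᵀA = [1500406181/24759504 -4252700/73689; -4252700/73689 3085981/56144] with trace 49333169/426888 and determinant 3418801/13660416
char-poly roots: 1849/16 and 1849/853776
κ = σ_max/σ_min = (43/4)/(43/924) = 231.0000


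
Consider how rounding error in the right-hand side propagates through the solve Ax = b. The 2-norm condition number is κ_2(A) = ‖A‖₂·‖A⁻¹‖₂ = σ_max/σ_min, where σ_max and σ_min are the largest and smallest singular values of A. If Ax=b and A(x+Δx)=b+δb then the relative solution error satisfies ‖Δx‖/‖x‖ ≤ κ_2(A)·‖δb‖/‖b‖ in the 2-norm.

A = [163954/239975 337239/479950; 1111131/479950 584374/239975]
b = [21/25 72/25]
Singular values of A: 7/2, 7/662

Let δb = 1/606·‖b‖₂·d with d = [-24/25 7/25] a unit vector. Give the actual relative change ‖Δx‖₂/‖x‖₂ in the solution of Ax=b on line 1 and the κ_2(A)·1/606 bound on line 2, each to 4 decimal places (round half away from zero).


0.5462
0.5462

from the listed singular values, σ₁ = 7/2, σ_n = 7/662
condition number: (7/2) ÷ (7/662) = 331.0000
worst-case relative error ≤ 331.0000 × 1/606 = 0.5462
solve Ax = b  →  x = [0.5911 0.6207]
‖b‖₂ = 3.0000 and ‖x‖₂ = 0.8571
re-solving with b+δb shifts x by Δx of norm 0.4682
relative error = 0.5462
so the bound is sharp here: realised error equals the bound


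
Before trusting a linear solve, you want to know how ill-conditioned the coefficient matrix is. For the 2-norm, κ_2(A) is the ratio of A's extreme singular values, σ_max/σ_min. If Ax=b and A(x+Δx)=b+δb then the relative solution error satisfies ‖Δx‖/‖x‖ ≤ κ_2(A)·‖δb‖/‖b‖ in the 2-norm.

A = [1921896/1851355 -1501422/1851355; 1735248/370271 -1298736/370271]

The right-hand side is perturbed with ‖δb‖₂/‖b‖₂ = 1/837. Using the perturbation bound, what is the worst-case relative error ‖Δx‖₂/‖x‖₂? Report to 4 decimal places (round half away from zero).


0.2697

AᵀA = [46978479936/2038974025 -35232779952/2038974025; -35232779952/2038974025 26426024964/2038974025]; tr = 2936180196/81558961, det = 2073600/81558961
solving λ² − 2936180196/81558961·λ + 2073600/81558961 = 0 gives λ = 36, 57600/81558961
κ_2(A) = √(λ_max/λ_min) = √(36 / (57600/81558961)) = 225.7750
worst-case relative error ≤ 225.7750 × 1/837 = 0.2697


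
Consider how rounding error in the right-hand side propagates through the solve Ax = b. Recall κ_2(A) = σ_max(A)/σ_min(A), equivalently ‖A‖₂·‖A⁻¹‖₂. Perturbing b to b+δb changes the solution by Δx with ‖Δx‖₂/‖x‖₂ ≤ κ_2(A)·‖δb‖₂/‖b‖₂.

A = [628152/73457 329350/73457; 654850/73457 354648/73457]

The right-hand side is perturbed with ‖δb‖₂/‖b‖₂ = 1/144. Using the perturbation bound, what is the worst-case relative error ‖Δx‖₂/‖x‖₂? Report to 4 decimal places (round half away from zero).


1.0347

AᵀA = [979076644/6416089 522144000/6416089; 522144000/6416089 278533444/6416089]; tr = 4351592/22201, det = 38416/22201
char-poly roots: 196 and 196/22201
κ_2(A) = √(λ_max/λ_min) = √(196 / (196/22201)) = 149.0000
bound on ‖Δx‖/‖x‖: κ·ε = 149.0000·1/144 = 1.0347
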